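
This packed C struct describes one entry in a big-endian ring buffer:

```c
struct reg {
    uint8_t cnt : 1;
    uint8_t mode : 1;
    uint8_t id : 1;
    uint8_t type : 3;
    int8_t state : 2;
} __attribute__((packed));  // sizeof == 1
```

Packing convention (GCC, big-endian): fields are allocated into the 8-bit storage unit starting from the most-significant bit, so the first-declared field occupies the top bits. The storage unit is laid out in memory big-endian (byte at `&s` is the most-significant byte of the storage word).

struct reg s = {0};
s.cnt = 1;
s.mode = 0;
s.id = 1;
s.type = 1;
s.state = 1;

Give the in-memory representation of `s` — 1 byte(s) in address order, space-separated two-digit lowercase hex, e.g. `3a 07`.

a5

cnt (1b) val=1 bits=0x1 at bit 7: 0x80
mode (1b) val=0 bits=0x0 at bit 6: 0x80
id (1b) val=1 bits=0x1 at bit 5: 0xa0
type (3b) val=1 bits=0x1 at bit 2: 0xa4
state (2b) val=1 bits=0x1 at bit 0: 0xa5
word = 0xa5 → big-endian bytes:
  [0]=0xa5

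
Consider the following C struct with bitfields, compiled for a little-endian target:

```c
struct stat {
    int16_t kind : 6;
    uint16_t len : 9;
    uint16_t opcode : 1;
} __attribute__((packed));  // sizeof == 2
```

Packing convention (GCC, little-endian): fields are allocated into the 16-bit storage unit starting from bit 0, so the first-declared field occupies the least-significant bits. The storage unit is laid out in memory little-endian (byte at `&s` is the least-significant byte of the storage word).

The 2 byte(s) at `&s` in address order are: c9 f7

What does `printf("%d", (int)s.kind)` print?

9

[0]=0xc9 [1]=0xf7 (little-endian) → word 0xf7c9
kind [0+:6] = (word>>0) & 0x3f = 9  ←
len [6+:9] = (word>>6) & 0x1ff = 479
opcode [15+:1] = (word>>15) & 0x1 = 1
kind signed 6b, MSB=0: value = 9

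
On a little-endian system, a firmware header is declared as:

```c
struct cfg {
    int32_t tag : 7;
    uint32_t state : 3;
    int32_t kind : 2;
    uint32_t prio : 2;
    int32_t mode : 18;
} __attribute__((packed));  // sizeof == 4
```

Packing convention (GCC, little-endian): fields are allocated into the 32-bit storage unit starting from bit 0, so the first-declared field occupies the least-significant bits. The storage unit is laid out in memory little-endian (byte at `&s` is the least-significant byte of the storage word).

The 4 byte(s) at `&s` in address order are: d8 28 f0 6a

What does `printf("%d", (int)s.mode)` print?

109504

[0]=0xd8 [1]=0x28 [2]=0xf0 [3]=0x6a (little-endian) → word 0x6af028d8
tag [0+:7] = (word>>0) & 0x7f = 88
state [7+:3] = (word>>7) & 0x7 = 1
kind [10+:2] = (word>>10) & 0x3 = 2
prio [12+:2] = (word>>12) & 0x3 = 2
mode [14+:18] = (word>>14) & 0x3ffff = 109504  ←
mode signed 18b, MSB=0: value = 109504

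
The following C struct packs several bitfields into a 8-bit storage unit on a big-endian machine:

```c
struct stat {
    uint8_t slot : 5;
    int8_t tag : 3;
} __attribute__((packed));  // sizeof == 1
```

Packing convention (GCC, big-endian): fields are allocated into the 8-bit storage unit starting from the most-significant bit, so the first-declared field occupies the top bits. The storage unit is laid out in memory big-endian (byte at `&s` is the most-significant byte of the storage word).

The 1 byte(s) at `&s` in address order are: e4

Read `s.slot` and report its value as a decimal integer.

28

[0]=0xe4 (big-endian) → word 0xe4
slot [3+:5] = (word>>3) & 0x1f = 28  ←
tag [0+:3] = (word>>0) & 0x7 = 4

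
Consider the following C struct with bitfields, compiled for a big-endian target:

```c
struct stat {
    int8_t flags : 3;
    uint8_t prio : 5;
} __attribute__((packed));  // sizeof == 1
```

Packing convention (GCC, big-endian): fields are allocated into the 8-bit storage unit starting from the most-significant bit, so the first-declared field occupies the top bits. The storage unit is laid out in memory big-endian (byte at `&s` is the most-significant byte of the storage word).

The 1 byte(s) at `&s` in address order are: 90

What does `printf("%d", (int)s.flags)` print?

[0]=0x90 (big-endian) → word 0x90
flags [5+:3] = (word>>5) & 0x7 = 4  ←
prio [0+:5] = (word>>0) & 0x1f = 16
flags signed 3b, MSB=1: 4 - 8 = -4

-4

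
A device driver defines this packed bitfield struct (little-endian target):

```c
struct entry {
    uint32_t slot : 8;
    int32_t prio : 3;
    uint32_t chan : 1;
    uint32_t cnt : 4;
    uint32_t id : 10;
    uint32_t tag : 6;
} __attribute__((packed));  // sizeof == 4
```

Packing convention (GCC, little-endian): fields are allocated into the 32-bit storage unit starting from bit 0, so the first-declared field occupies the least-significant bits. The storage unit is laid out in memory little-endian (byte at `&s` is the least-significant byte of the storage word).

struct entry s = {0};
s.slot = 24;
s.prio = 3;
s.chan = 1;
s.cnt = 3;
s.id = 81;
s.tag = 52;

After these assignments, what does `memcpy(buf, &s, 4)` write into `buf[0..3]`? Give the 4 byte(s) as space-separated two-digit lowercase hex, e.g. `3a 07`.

18 3b 51 d0

slot:8 = 24 → 0x18 << 0 → word 0x00000018
prio:3 = 3 → 0x3 << 8 → word 0x00000318
chan:1 = 1 → 0x1 << 11 → word 0x00000b18
cnt:4 = 3 → 0x3 << 12 → word 0x00003b18
id:10 = 81 → 0x51 << 16 → word 0x00513b18
tag:6 = 52 → 0x34 << 26 → word 0xd0513b18
word = 0xd0513b18 → little-endian bytes:
  [0]=0x18  [1]=0x3b  [2]=0x51  [3]=0xd0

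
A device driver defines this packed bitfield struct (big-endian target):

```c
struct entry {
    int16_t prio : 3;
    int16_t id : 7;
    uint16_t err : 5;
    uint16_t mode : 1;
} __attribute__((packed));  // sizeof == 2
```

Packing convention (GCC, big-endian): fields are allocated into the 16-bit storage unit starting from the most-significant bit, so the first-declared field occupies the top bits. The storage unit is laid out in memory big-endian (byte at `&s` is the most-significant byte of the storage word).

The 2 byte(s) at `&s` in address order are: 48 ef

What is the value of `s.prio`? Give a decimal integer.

[0]=0x48 [1]=0xef (big-endian) → word 0x48ef
prio [13+:3] = (word>>13) & 0x7 = 2  ←
id [6+:7] = (word>>6) & 0x7f = 35
err [1+:5] = (word>>1) & 0x1f = 23
mode [0+:1] = (word>>0) & 0x1 = 1
prio signed 3b, MSB=0: value = 2

2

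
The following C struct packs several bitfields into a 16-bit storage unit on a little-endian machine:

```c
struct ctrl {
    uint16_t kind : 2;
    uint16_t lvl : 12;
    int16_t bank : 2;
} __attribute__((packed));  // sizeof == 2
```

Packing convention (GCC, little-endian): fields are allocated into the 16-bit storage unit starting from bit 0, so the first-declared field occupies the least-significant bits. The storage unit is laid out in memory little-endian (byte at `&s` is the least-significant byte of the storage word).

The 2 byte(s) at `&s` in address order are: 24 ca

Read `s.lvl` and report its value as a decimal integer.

649

[0]=0x24 [1]=0xca (little-endian) → word 0xca24
kind:2 @ bit 0 → (0xca24>>0)&0x3 = 0x0
lvl:12 @ bit 2 → (0xca24>>2)&0xfff = 0x289  ←
bank:2 @ bit 14 → (0xca24>>14)&0x3 = 0x3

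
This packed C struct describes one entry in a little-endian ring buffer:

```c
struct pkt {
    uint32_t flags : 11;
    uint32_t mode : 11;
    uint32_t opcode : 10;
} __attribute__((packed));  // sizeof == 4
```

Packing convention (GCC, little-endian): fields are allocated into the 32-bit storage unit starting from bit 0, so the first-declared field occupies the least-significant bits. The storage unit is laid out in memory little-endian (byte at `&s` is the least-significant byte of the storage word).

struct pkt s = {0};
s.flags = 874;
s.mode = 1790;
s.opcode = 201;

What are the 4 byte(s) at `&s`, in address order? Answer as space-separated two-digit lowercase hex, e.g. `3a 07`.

6a f3 77 32

flags (11b) val=874 bits=0x36a at bit 0: 0x0000036a
mode (11b) val=1790 bits=0x6fe at bit 11: 0x0037f36a
opcode (10b) val=201 bits=0xc9 at bit 22: 0x3277f36a
word = 0x3277f36a → little-endian bytes:
  [0]=0x6a  [1]=0xf3  [2]=0x77  [3]=0x32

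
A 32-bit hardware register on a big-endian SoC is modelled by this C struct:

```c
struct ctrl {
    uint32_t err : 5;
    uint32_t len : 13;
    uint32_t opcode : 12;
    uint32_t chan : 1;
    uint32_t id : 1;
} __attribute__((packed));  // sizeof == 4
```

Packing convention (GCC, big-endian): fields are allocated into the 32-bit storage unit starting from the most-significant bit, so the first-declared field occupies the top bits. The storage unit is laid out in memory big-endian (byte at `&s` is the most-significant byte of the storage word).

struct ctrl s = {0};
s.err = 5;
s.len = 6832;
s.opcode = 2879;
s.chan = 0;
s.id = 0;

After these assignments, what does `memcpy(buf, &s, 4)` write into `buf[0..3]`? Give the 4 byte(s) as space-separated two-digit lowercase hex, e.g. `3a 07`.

err:5 = 5 → 0x5 << 27 → word 0x28000000
len:13 = 6832 → 0x1ab0 << 14 → word 0x2eac0000
opcode:12 = 2879 → 0xb3f << 2 → word 0x2eac2cfc
chan:1 = 0 → 0x0 << 1 → word 0x2eac2cfc
id:1 = 0 → 0x0 << 0 → word 0x2eac2cfc
word = 0x2eac2cfc → big-endian bytes:
  [0]=0x2e  [1]=0xac  [2]=0x2c  [3]=0xfc

2e ac 2c fc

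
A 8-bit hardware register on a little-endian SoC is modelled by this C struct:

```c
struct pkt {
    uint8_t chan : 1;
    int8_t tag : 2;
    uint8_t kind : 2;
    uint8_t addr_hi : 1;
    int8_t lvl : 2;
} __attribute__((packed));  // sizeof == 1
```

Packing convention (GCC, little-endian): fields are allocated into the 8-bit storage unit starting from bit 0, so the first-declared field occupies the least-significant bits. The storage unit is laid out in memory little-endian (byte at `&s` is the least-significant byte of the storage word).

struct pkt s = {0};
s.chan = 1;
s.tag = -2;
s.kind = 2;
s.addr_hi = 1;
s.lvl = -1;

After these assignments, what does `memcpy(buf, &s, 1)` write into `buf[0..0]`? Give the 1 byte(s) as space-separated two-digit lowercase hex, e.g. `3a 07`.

chan (1b) val=1 bits=0x1 at bit 0: 0x01
tag (2b) val=-2 bits=0x2 at bit 1: 0x05
kind (2b) val=2 bits=0x2 at bit 3: 0x15
addr_hi (1b) val=1 bits=0x1 at bit 5: 0x35
lvl (2b) val=-1 bits=0x3 at bit 6: 0xf5
word = 0xf5 → little-endian bytes:
  [0]=0xf5

f5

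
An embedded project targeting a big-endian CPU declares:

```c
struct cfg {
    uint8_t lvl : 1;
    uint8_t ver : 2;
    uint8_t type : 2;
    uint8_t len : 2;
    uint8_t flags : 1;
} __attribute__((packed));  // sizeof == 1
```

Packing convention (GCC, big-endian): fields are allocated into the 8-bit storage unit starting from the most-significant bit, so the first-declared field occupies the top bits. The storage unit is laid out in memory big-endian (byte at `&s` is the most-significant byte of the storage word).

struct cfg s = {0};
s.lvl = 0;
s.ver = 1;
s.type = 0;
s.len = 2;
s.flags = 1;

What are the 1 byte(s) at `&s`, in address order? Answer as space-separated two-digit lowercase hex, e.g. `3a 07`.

25

[7+:1] lvl=0 & 0x1 = 0x0; word=0x00
[5+:2] ver=1 & 0x3 = 0x1; word=0x20
[3+:2] type=0 & 0x3 = 0x0; word=0x20
[1+:2] len=2 & 0x3 = 0x2; word=0x24
[0+:1] flags=1 & 0x1 = 0x1; word=0x25
word = 0x25 → big-endian bytes:
  [0]=0x25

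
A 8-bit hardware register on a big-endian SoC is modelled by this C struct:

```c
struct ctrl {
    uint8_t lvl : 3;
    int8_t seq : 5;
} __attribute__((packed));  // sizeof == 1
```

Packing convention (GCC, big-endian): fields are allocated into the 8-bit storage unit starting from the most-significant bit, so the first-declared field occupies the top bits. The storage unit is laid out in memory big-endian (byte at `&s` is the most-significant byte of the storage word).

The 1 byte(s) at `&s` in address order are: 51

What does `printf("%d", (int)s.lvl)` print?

[0]=0x51 (big-endian) → word 0x51
lvl:3 @ bit 5 → (0x51>>5)&0x7 = 0x2  ←
seq:5 @ bit 0 → (0x51>>0)&0x1f = 0x11

2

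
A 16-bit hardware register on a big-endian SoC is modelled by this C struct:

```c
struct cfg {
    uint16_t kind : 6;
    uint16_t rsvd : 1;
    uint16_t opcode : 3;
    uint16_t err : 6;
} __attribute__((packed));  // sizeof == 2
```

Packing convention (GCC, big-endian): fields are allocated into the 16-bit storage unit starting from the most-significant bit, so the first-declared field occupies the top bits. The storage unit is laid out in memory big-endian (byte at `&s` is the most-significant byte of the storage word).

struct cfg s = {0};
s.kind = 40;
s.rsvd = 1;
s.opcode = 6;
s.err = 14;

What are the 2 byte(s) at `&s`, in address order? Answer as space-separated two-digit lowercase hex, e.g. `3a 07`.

kind:6 = 40 → 0x28 << 10 → word 0xa000
rsvd:1 = 1 → 0x1 << 9 → word 0xa200
opcode:3 = 6 → 0x6 << 6 → word 0xa380
err:6 = 14 → 0xe << 0 → word 0xa38e
word = 0xa38e → big-endian bytes:
  [0]=0xa3  [1]=0x8e

a3 8e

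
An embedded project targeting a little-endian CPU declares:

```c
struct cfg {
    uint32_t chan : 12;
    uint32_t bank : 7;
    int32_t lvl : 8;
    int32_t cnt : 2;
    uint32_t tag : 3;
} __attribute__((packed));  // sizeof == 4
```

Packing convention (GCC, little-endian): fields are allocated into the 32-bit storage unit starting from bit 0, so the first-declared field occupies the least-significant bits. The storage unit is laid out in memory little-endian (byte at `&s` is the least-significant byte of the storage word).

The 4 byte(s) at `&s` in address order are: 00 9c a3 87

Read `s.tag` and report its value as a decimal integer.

4

[0]=0x00 [1]=0x9c [2]=0xa3 [3]=0x87 (little-endian) → word 0x87a39c00
chan:12 @ bit 0 → (0x87a39c00>>0)&0xfff = 0xc00
bank:7 @ bit 12 → (0x87a39c00>>12)&0x7f = 0x39
lvl:8 @ bit 19 → (0x87a39c00>>19)&0xff = 0xf4
cnt:2 @ bit 27 → (0x87a39c00>>27)&0x3 = 0x0
tag:3 @ bit 29 → (0x87a39c00>>29)&0x7 = 0x4  ←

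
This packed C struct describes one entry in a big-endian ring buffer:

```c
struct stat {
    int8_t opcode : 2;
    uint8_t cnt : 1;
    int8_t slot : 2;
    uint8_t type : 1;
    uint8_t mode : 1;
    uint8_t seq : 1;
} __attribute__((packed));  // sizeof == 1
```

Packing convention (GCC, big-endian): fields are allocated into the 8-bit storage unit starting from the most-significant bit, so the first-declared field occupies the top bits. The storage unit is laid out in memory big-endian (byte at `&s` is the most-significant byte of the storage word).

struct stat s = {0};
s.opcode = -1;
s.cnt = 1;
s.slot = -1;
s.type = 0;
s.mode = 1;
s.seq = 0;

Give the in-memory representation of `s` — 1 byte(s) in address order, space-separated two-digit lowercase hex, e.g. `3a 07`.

fa

opcode (2b) val=-1 bits=0x3 at bit 6: 0xc0
cnt (1b) val=1 bits=0x1 at bit 5: 0xe0
slot (2b) val=-1 bits=0x3 at bit 3: 0xf8
type (1b) val=0 bits=0x0 at bit 2: 0xf8
mode (1b) val=1 bits=0x1 at bit 1: 0xfa
seq (1b) val=0 bits=0x0 at bit 0: 0xfa
word = 0xfa → big-endian bytes:
  [0]=0xfa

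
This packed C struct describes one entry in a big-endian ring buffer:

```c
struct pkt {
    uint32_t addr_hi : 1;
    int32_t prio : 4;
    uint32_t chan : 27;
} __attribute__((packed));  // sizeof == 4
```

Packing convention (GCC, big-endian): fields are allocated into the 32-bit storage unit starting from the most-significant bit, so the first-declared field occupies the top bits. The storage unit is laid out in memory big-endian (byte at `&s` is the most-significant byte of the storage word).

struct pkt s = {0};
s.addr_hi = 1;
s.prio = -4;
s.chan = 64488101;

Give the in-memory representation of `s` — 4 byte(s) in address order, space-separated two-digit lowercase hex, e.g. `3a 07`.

addr_hi:1 = 1 → 0x1 << 31 → word 0x80000000
prio:4 = -4 → 0xc << 27 → word 0xe0000000
chan:27 = 64488101 → 0x3d802a5 << 0 → word 0xe3d802a5
word = 0xe3d802a5 → big-endian bytes:
  [0]=0xe3  [1]=0xd8  [2]=0x02  [3]=0xa5

e3 d8 02 a5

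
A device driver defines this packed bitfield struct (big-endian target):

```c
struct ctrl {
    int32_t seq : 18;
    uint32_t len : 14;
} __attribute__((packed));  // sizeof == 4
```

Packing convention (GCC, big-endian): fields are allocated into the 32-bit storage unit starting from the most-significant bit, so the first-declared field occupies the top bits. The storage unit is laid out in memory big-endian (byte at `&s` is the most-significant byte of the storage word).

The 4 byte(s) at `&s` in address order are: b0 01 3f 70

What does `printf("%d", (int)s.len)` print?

16240

[0]=0xb0 [1]=0x01 [2]=0x3f [3]=0x70 (big-endian) → word 0xb0013f70
seq:18 @ bit 14 → (0xb0013f70>>14)&0x3ffff = 0x2c004
len:14 @ bit 0 → (0xb0013f70>>0)&0x3fff = 0x3f70  ←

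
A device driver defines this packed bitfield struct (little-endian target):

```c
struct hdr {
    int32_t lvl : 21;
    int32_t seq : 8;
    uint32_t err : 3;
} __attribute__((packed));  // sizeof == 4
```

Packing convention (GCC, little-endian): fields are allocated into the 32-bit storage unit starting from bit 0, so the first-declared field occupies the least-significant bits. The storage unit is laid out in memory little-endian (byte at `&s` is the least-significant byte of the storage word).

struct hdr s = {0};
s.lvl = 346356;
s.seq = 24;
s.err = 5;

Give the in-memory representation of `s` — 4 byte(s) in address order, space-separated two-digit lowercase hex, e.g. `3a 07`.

lvl:21 = 346356 → 0x548f4 << 0 → word 0x000548f4
seq:8 = 24 → 0x18 << 21 → word 0x030548f4
err:3 = 5 → 0x5 << 29 → word 0xa30548f4
word = 0xa30548f4 → little-endian bytes:
  [0]=0xf4  [1]=0x48  [2]=0x05  [3]=0xa3

f4 48 05 a3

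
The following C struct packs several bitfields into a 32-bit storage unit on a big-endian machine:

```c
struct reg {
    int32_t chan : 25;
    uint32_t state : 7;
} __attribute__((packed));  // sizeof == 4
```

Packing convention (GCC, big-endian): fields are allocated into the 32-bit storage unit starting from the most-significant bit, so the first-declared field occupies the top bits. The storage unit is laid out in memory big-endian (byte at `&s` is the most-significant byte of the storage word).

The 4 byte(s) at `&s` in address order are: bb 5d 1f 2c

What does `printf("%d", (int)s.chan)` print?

-8996290

[0]=0xbb [1]=0x5d [2]=0x1f [3]=0x2c (big-endian) → word 0xbb5d1f2c
chan:25 @ bit 7 → (0xbb5d1f2c>>7)&0x1ffffff = 0x176ba3e  ←
state:7 @ bit 0 → (0xbb5d1f2c>>0)&0x7f = 0x2c
chan signed 25b, MSB=1: 24558142 - 33554432 = -8996290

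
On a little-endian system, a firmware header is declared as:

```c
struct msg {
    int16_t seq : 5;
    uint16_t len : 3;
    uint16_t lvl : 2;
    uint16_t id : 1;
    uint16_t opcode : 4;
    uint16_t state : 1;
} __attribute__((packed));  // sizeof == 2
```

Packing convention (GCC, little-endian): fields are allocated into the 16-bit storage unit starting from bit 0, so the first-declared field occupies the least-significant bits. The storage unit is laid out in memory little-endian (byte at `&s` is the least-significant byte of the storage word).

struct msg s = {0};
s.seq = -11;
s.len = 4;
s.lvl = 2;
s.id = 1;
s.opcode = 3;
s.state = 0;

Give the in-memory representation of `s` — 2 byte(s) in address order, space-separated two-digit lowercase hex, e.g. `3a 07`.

95 1e

seq (5b) val=-11 bits=0x15 at bit 0: 0x0015
len (3b) val=4 bits=0x4 at bit 5: 0x0095
lvl (2b) val=2 bits=0x2 at bit 8: 0x0295
id (1b) val=1 bits=0x1 at bit 10: 0x0695
opcode (4b) val=3 bits=0x3 at bit 11: 0x1e95
state (1b) val=0 bits=0x0 at bit 15: 0x1e95
word = 0x1e95 → little-endian bytes:
  [0]=0x95  [1]=0x1e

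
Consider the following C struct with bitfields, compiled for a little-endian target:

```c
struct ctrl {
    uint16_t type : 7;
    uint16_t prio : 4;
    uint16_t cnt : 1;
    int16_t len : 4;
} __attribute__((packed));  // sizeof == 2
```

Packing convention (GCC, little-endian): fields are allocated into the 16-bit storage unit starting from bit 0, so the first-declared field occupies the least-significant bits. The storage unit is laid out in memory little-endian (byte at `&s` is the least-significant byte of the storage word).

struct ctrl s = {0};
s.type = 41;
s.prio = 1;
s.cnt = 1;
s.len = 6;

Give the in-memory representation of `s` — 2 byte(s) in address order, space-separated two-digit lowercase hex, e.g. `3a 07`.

type (7b) val=41 bits=0x29 at bit 0: 0x0029
prio (4b) val=1 bits=0x1 at bit 7: 0x00a9
cnt (1b) val=1 bits=0x1 at bit 11: 0x08a9
len (4b) val=6 bits=0x6 at bit 12: 0x68a9
word = 0x68a9 → little-endian bytes:
  [0]=0xa9  [1]=0x68

a9 68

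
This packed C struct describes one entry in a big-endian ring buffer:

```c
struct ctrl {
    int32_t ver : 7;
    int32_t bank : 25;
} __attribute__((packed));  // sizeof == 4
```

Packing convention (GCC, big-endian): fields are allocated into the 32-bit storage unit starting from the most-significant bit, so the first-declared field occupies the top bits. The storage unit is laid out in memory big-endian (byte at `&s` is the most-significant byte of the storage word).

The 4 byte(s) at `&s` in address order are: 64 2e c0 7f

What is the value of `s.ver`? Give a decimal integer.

50

[0]=0x64 [1]=0x2e [2]=0xc0 [3]=0x7f (big-endian) → word 0x642ec07f
ver:7 @ bit 25 → (0x642ec07f>>25)&0x7f = 0x32  ←
bank:25 @ bit 0 → (0x642ec07f>>0)&0x1ffffff = 0x2ec07f
ver signed 7b, MSB=0: value = 50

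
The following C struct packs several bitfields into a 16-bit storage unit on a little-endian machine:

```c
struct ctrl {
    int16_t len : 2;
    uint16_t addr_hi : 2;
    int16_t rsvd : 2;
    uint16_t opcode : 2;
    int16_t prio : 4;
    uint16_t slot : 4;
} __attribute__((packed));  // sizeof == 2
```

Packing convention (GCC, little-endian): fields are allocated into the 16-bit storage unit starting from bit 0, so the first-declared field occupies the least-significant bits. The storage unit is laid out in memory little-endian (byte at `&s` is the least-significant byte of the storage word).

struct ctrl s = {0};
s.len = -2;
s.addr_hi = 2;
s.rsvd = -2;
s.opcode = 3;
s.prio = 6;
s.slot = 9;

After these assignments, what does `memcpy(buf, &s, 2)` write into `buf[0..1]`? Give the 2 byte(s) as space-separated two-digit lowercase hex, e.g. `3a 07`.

len:2 = -2 → 0x2 << 0 → word 0x0002
addr_hi:2 = 2 → 0x2 << 2 → word 0x000a
rsvd:2 = -2 → 0x2 << 4 → word 0x002a
opcode:2 = 3 → 0x3 << 6 → word 0x00ea
prio:4 = 6 → 0x6 << 8 → word 0x06ea
slot:4 = 9 → 0x9 << 12 → word 0x96ea
word = 0x96ea → little-endian bytes:
  [0]=0xea  [1]=0x96

ea 96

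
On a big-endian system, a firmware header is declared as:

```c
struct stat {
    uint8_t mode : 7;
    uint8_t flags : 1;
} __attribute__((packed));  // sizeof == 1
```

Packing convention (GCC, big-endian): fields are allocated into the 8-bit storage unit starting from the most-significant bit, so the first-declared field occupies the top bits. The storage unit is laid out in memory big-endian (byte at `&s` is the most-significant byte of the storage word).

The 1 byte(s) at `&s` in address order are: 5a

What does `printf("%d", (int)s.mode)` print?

45

[0]=0x5a (big-endian) → word 0x5a
mode:7 @ bit 1 → (0x5a>>1)&0x7f = 0x2d  ←
flags:1 @ bit 0 → (0x5a>>0)&0x1 = 0x0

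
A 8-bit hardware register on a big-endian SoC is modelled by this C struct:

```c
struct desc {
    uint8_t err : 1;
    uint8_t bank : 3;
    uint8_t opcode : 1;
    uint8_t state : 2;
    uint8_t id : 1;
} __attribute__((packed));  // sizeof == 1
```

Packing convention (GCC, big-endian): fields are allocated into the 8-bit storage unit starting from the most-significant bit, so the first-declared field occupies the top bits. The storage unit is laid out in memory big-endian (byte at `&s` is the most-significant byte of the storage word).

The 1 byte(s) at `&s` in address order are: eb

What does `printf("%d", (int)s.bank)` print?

6

[0]=0xeb (big-endian) → word 0xeb
err:1 @ bit 7 → (0xeb>>7)&0x1 = 0x1
bank:3 @ bit 4 → (0xeb>>4)&0x7 = 0x6  ←
opcode:1 @ bit 3 → (0xeb>>3)&0x1 = 0x1
state:2 @ bit 1 → (0xeb>>1)&0x3 = 0x1
id:1 @ bit 0 → (0xeb>>0)&0x1 = 0x1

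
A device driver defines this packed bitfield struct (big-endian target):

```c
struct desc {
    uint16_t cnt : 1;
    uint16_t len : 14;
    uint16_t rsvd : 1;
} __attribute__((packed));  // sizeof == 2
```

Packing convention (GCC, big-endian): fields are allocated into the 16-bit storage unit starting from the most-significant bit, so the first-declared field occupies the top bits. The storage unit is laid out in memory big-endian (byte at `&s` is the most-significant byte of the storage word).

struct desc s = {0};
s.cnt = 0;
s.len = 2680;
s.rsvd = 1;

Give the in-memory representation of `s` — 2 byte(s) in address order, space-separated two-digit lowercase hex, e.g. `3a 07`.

cnt:1 = 0 → 0x0 << 15 → word 0x0000
len:14 = 2680 → 0xa78 << 1 → word 0x14f0
rsvd:1 = 1 → 0x1 << 0 → word 0x14f1
word = 0x14f1 → big-endian bytes:
  [0]=0x14  [1]=0xf1

14 f1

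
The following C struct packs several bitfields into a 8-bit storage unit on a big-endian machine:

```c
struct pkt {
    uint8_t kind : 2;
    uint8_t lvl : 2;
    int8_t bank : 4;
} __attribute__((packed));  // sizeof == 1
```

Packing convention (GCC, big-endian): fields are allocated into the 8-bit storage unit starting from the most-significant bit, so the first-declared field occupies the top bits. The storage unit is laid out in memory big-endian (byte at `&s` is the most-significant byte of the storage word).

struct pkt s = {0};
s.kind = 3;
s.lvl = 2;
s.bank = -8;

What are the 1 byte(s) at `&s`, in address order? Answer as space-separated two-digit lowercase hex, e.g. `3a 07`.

e8

kind:2 = 3 → 0x3 << 6 → word 0xc0
lvl:2 = 2 → 0x2 << 4 → word 0xe0
bank:4 = -8 → 0x8 << 0 → word 0xe8
word = 0xe8 → big-endian bytes:
  [0]=0xe8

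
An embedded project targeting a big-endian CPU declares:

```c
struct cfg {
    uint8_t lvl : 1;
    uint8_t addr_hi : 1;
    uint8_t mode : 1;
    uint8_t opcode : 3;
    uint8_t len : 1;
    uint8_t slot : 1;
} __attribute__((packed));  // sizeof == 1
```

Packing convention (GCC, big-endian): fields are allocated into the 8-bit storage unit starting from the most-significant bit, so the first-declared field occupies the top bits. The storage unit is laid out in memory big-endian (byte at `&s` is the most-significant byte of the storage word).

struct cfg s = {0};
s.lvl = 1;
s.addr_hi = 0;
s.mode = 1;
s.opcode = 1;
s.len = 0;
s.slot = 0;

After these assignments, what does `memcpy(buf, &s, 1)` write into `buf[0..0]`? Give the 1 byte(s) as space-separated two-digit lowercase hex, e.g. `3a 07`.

[7+:1] lvl=1 & 0x1 = 0x1; word=0x80
[6+:1] addr_hi=0 & 0x1 = 0x0; word=0x80
[5+:1] mode=1 & 0x1 = 0x1; word=0xa0
[2+:3] opcode=1 & 0x7 = 0x1; word=0xa4
[1+:1] len=0 & 0x1 = 0x0; word=0xa4
[0+:1] slot=0 & 0x1 = 0x0; word=0xa4
word = 0xa4 → big-endian bytes:
  [0]=0xa4

a4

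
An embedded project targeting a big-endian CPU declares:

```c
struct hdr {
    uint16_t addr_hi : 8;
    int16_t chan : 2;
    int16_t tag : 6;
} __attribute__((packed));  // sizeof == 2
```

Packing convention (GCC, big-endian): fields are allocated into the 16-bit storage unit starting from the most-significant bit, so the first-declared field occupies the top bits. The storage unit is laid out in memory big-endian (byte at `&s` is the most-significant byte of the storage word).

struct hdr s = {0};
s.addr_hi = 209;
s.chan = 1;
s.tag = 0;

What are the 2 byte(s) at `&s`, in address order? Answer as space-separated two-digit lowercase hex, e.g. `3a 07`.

d1 40

addr_hi (8b) val=209 bits=0xd1 at bit 8: 0xd100
chan (2b) val=1 bits=0x1 at bit 6: 0xd140
tag (6b) val=0 bits=0x0 at bit 0: 0xd140
word = 0xd140 → big-endian bytes:
  [0]=0xd1  [1]=0x40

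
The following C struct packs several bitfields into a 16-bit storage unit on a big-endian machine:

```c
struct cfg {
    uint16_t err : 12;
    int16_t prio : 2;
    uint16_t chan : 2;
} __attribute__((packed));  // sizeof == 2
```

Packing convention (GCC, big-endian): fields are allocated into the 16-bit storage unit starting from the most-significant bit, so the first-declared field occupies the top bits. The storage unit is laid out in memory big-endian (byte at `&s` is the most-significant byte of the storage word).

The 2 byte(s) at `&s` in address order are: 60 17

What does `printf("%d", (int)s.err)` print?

1537

[0]=0x60 [1]=0x17 (big-endian) → word 0x6017
err:12 @ bit 4 → (0x6017>>4)&0xfff = 0x601  ←
prio:2 @ bit 2 → (0x6017>>2)&0x3 = 0x1
chan:2 @ bit 0 → (0x6017>>0)&0x3 = 0x3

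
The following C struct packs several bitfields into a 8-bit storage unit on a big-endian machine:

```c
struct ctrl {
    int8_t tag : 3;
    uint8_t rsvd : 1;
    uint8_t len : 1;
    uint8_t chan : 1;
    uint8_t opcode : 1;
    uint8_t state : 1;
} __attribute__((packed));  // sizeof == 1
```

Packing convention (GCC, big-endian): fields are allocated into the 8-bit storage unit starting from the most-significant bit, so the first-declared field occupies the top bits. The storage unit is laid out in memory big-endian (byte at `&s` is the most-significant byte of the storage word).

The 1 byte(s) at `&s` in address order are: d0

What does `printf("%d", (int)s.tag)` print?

[0]=0xd0 (big-endian) → word 0xd0
tag [5+:3] = (word>>5) & 0x7 = 6  ←
rsvd [4+:1] = (word>>4) & 0x1 = 1
len [3+:1] = (word>>3) & 0x1 = 0
chan [2+:1] = (word>>2) & 0x1 = 0
opcode [1+:1] = (word>>1) & 0x1 = 0
state [0+:1] = (word>>0) & 0x1 = 0
tag signed 3b, MSB=1: 6 - 8 = -2

-2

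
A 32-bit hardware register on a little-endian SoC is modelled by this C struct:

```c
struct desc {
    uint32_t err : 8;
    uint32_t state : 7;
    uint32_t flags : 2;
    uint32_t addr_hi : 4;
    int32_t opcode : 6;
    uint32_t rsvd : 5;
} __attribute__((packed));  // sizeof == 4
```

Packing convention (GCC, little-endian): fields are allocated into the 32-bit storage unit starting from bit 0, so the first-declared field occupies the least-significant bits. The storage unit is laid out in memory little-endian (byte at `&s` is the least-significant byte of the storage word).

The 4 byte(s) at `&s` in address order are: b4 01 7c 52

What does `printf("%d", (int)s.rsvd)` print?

10

[0]=0xb4 [1]=0x01 [2]=0x7c [3]=0x52 (little-endian) → word 0x527c01b4
err [0+:8] = (word>>0) & 0xff = 180
state [8+:7] = (word>>8) & 0x7f = 1
flags [15+:2] = (word>>15) & 0x3 = 0
addr_hi [17+:4] = (word>>17) & 0xf = 14
opcode [21+:6] = (word>>21) & 0x3f = 19
rsvd [27+:5] = (word>>27) & 0x1f = 10  ←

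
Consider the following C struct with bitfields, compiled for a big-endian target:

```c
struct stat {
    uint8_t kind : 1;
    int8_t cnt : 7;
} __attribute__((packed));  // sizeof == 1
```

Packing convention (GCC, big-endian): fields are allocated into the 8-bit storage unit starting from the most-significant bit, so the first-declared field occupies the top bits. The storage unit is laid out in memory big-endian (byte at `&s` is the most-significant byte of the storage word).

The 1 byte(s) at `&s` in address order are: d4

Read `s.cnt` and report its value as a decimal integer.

[0]=0xd4 (big-endian) → word 0xd4
kind:1 @ bit 7 → (0xd4>>7)&0x1 = 0x1
cnt:7 @ bit 0 → (0xd4>>0)&0x7f = 0x54  ←
cnt signed 7b, MSB=1: 84 - 128 = -44

-44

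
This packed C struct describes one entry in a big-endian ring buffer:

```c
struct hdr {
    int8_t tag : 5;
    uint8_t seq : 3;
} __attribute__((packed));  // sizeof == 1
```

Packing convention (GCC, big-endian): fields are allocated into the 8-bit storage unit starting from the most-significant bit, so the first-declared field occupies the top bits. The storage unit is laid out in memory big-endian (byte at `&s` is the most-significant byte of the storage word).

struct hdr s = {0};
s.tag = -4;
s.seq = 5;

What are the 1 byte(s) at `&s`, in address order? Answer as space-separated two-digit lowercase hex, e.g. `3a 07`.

e5

[3+:5] tag=-4 & 0x1f = 0x1c; word=0xe0
[0+:3] seq=5 & 0x7 = 0x5; word=0xe5
word = 0xe5 → big-endian bytes:
  [0]=0xe5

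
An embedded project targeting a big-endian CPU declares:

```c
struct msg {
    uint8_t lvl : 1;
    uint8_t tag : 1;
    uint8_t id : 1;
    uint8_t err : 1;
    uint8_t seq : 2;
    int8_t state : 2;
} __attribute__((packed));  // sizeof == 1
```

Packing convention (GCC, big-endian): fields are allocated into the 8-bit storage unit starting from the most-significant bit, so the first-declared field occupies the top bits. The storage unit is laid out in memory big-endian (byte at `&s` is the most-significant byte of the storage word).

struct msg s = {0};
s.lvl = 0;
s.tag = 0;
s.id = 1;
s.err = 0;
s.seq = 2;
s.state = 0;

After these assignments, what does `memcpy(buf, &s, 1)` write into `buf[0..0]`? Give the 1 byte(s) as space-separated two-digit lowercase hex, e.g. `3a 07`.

lvl:1 = 0 → 0x0 << 7 → word 0x00
tag:1 = 0 → 0x0 << 6 → word 0x00
id:1 = 1 → 0x1 << 5 → word 0x20
err:1 = 0 → 0x0 << 4 → word 0x20
seq:2 = 2 → 0x2 << 2 → word 0x28
state:2 = 0 → 0x0 << 0 → word 0x28
word = 0x28 → big-endian bytes:
  [0]=0x28

28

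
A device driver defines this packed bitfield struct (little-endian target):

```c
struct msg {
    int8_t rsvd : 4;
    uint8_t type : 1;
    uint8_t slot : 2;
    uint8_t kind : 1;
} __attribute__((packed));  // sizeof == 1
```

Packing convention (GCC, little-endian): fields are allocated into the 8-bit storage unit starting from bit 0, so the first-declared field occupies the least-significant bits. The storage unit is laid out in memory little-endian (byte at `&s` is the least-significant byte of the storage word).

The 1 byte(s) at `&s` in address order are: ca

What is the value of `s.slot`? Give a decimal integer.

[0]=0xca (little-endian) → word 0xca
rsvd:4 @ bit 0 → (0xca>>0)&0xf = 0xa
type:1 @ bit 4 → (0xca>>4)&0x1 = 0x0
slot:2 @ bit 5 → (0xca>>5)&0x3 = 0x2  ←
kind:1 @ bit 7 → (0xca>>7)&0x1 = 0x1

2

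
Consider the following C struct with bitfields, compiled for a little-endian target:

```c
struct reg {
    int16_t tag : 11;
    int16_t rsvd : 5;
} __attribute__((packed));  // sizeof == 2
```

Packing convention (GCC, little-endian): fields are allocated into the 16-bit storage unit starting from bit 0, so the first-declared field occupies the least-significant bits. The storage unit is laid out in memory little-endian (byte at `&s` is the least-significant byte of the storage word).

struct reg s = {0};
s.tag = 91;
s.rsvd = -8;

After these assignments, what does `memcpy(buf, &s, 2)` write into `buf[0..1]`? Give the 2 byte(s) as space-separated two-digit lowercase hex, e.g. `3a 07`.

tag:11 = 91 → 0x5b << 0 → word 0x005b
rsvd:5 = -8 → 0x18 << 11 → word 0xc05b
word = 0xc05b → little-endian bytes:
  [0]=0x5b  [1]=0xc0

5b c0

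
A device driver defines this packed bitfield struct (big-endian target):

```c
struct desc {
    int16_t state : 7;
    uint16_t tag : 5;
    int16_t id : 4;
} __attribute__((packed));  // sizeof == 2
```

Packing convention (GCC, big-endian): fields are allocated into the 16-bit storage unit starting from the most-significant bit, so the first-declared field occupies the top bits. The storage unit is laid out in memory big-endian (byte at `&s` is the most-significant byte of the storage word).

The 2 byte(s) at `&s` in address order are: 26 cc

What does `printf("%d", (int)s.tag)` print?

12

[0]=0x26 [1]=0xcc (big-endian) → word 0x26cc
state [9+:7] = (word>>9) & 0x7f = 19
tag [4+:5] = (word>>4) & 0x1f = 12  ←
id [0+:4] = (word>>0) & 0xf = 12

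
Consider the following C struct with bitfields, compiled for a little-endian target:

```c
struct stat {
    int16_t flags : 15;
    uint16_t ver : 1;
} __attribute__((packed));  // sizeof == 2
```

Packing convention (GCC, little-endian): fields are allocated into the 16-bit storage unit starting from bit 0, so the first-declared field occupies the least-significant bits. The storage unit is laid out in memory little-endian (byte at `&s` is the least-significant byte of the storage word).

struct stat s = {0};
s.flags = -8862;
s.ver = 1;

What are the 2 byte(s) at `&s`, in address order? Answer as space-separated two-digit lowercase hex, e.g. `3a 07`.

flags:15 = -8862 → 0x5d62 << 0 → word 0x5d62
ver:1 = 1 → 0x1 << 15 → word 0xdd62
word = 0xdd62 → little-endian bytes:
  [0]=0x62  [1]=0xdd

62 dd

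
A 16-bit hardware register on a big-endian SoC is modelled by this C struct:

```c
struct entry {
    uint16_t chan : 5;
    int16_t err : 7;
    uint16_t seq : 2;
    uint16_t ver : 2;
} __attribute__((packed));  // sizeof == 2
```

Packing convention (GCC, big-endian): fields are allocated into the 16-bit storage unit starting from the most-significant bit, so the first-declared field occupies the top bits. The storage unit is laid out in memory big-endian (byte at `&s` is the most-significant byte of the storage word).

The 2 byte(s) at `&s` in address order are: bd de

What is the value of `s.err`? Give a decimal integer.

-35

[0]=0xbd [1]=0xde (big-endian) → word 0xbdde
chan:5 @ bit 11 → (0xbdde>>11)&0x1f = 0x17
err:7 @ bit 4 → (0xbdde>>4)&0x7f = 0x5d  ←
seq:2 @ bit 2 → (0xbdde>>2)&0x3 = 0x3
ver:2 @ bit 0 → (0xbdde>>0)&0x3 = 0x2
err signed 7b, MSB=1: 93 - 128 = -35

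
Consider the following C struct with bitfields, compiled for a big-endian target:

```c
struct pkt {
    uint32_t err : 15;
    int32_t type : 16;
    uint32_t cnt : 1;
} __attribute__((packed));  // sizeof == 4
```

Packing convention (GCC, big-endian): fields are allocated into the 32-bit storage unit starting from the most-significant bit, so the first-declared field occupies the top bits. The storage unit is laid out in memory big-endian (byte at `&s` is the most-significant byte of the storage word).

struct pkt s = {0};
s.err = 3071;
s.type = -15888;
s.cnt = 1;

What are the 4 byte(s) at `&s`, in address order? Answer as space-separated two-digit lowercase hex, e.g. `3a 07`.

17 ff 83 e1

err (15b) val=3071 bits=0xbff at bit 17: 0x17fe0000
type (16b) val=-15888 bits=0xc1f0 at bit 1: 0x17ff83e0
cnt (1b) val=1 bits=0x1 at bit 0: 0x17ff83e1
word = 0x17ff83e1 → big-endian bytes:
  [0]=0x17  [1]=0xff  [2]=0x83  [3]=0xe1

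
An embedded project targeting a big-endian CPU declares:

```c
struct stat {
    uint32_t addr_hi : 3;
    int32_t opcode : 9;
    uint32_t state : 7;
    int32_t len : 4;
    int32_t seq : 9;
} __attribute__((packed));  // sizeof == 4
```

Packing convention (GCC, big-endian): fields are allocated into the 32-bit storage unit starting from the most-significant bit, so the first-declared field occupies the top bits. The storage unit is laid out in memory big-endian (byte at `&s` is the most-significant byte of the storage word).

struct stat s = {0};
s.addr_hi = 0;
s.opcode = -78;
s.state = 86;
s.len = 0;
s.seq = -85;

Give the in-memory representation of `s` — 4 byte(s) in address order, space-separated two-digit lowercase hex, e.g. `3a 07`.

1b 2a c1 ab

addr_hi (3b) val=0 bits=0x0 at bit 29: 0x00000000
opcode (9b) val=-78 bits=0x1b2 at bit 20: 0x1b200000
state (7b) val=86 bits=0x56 at bit 13: 0x1b2ac000
len (4b) val=0 bits=0x0 at bit 9: 0x1b2ac000
seq (9b) val=-85 bits=0x1ab at bit 0: 0x1b2ac1ab
word = 0x1b2ac1ab → big-endian bytes:
  [0]=0x1b  [1]=0x2a  [2]=0xc1  [3]=0xab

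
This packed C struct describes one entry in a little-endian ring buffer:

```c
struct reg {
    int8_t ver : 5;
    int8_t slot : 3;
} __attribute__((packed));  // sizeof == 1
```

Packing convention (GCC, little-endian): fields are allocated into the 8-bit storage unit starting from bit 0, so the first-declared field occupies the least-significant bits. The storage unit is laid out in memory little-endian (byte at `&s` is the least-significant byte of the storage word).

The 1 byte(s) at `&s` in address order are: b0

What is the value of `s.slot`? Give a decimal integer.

-3

[0]=0xb0 (little-endian) → word 0xb0
ver:5 @ bit 0 → (0xb0>>0)&0x1f = 0x10
slot:3 @ bit 5 → (0xb0>>5)&0x7 = 0x5  ←
slot signed 3b, MSB=1: 5 - 8 = -3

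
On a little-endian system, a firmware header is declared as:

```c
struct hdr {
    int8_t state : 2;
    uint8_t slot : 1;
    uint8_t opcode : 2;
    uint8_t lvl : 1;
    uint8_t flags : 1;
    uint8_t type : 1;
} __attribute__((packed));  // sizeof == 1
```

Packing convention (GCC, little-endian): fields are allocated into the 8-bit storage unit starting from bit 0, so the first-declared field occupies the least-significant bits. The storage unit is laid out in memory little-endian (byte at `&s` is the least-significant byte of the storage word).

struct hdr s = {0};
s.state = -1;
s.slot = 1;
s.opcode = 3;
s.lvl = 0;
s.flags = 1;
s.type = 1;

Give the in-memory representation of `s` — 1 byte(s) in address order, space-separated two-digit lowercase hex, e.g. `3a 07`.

df

[0+:2] state=-1 & 0x3 = 0x3; word=0x03
[2+:1] slot=1 & 0x1 = 0x1; word=0x07
[3+:2] opcode=3 & 0x3 = 0x3; word=0x1f
[5+:1] lvl=0 & 0x1 = 0x0; word=0x1f
[6+:1] flags=1 & 0x1 = 0x1; word=0x5f
[7+:1] type=1 & 0x1 = 0x1; word=0xdf
word = 0xdf → little-endian bytes:
  [0]=0xdf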